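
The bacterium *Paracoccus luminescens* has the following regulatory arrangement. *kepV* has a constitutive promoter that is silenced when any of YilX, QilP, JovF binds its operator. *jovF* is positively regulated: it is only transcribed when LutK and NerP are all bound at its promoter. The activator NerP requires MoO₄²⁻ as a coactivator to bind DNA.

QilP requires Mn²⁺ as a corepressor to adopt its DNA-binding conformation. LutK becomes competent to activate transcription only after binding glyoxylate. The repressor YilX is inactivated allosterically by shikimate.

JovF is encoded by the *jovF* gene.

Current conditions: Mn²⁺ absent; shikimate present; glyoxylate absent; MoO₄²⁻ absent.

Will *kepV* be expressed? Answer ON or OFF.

ON

Shikimate is present, so YilX is inactive.
Mn²⁺ is absent, so QilP is inactive.
Glyoxylate is absent, so LutK is inactive.
MoO₄²⁻ is absent, so NerP is inactive.
Required activator LutK is absent, so *jovF* is not transcribed.
So JovF is not produced.
With no repressor bound, *kepV* is transcribed.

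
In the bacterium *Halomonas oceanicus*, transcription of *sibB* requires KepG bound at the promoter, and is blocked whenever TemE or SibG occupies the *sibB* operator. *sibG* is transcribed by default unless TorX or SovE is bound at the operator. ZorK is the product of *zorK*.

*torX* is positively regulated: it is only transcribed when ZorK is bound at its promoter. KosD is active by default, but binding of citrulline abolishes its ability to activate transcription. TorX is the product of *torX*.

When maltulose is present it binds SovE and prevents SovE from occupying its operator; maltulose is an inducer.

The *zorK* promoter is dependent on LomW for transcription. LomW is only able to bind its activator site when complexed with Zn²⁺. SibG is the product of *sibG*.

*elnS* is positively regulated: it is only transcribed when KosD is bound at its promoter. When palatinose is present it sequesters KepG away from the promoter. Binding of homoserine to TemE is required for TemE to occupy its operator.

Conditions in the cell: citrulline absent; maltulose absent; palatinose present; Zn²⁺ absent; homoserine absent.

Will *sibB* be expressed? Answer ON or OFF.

Palatinose is present, so KepG is inactive.
Homoserine is absent, so TemE is inactive.
Zn²⁺ is absent, so LomW is inactive.
Required activator LomW is absent, so *zorK* is not transcribed.
So ZorK is not produced.
Required activator ZorK is absent, so *torX* is not transcribed.
So TorX is not produced.
Maltulose is absent, so SovE is active.
With repressor SovE bound, *sibG* is not transcribed.
So SibG is not produced.
Required activator KepG is absent, so *sibB* is not transcribed.

OFF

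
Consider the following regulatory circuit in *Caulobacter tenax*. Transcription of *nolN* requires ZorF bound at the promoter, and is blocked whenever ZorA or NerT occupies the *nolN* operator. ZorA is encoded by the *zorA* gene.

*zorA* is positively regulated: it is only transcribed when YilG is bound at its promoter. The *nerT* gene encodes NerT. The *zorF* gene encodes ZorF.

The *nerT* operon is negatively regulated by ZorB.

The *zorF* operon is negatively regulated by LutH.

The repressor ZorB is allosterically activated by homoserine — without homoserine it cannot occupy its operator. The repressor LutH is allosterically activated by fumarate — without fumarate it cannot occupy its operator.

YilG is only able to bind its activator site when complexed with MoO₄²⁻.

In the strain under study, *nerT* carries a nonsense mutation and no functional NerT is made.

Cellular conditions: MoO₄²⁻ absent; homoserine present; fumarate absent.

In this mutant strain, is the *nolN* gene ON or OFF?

MoO₄²⁻ is absent, so YilG is inactive.
Required activator YilG is absent, so *zorA* is not transcribed.
So ZorA is not produced.
NerT is non-functional in this strain, so it has no effect.
Fumarate is absent, so LutH is inactive.
With no repressor bound, *zorF* is transcribed.
So ZorF is produced and active.
No repressor is bound and ZorF is active, so *nolN* is transcribed.

ON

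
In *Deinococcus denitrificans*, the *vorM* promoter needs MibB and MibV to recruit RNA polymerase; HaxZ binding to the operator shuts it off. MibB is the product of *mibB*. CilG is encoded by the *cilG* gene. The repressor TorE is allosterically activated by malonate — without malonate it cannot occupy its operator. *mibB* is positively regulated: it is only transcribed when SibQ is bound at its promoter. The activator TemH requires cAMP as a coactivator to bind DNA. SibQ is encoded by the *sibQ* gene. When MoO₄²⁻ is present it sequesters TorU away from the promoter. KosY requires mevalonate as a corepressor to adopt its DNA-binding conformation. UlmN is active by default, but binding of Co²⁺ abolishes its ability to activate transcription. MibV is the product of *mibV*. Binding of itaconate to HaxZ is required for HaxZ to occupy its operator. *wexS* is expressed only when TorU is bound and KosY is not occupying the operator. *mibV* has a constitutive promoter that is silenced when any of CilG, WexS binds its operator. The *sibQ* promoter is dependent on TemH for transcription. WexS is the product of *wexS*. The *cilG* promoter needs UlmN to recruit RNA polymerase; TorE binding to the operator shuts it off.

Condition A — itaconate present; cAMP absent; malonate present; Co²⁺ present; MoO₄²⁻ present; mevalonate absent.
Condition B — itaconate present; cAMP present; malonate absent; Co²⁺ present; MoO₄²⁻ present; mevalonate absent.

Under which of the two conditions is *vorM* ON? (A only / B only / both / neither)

Condition A:
Itaconate is present, so HaxZ is active.
cAMP is absent, so TemH is inactive.
Required activator TemH is absent, so *sibQ* is not transcribed.
So SibQ is not produced.
Required activator SibQ is absent, so *mibB* is not transcribed.
So MibB is not produced.
Malonate is present, so TorE is active.
Co²⁺ is present, so UlmN is inactive.
With repressor TorE bound, *cilG* is not transcribed.
So CilG is not produced.
MoO₄²⁻ is present, so TorU is inactive.
Mevalonate is absent, so KosY is inactive.
Required activator TorU is absent, so *wexS* is not transcribed.
So WexS is not produced.
With no repressor bound, *mibV* is transcribed.
So MibV is produced and active.
With repressor HaxZ bound, *vorM* is not transcribed.
→ *vorM* is OFF in A.
Condition B:
Itaconate is present, so HaxZ is active.
cAMP is present, so TemH is active.
No repressor is bound and TemH is active, so *sibQ* is transcribed.
So SibQ is produced and active.
No repressor is bound and SibQ is active, so *mibB* is transcribed.
So MibB is produced and active.
Malonate is absent, so TorE is inactive.
Co²⁺ is present, so UlmN is inactive.
Required activator UlmN is absent, so *cilG* is not transcribed.
So CilG is not produced.
MoO₄²⁻ is present, so TorU is inactive.
Mevalonate is absent, so KosY is inactive.
Required activator TorU is absent, so *wexS* is not transcribed.
So WexS is not produced.
With no repressor bound, *mibV* is transcribed.
So MibV is produced and active.
With repressor HaxZ bound, *vorM* is not transcribed.
→ *vorM* is OFF in B.

neither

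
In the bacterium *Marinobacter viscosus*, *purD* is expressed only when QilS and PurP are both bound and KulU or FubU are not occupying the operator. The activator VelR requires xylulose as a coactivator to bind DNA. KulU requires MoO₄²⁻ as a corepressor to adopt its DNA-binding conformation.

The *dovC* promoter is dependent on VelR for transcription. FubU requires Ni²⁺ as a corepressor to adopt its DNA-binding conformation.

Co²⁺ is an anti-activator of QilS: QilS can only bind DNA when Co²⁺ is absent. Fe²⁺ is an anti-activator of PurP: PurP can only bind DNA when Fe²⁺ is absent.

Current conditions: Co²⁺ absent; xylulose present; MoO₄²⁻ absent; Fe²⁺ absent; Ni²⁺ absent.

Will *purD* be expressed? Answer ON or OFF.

MoO₄²⁻ is absent, so KulU is inactive.
Ni²⁺ is absent, so FubU is inactive.
Co²⁺ is absent, so QilS is active.
Fe²⁺ is absent, so PurP is active.
No repressor is bound and QilS and PurP are active, so *purD* is transcribed.

ON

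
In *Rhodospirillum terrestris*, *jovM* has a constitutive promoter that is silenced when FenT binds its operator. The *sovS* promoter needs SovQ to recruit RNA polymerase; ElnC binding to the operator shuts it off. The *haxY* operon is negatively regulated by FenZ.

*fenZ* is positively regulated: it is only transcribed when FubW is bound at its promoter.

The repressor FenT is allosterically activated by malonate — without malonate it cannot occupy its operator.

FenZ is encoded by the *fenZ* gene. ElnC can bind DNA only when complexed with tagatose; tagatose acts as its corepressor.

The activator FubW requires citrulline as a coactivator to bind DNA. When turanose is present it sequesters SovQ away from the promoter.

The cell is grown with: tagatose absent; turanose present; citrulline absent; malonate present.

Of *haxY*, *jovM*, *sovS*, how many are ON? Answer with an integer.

Citrulline is absent, so FubW is inactive.
Required activator FubW is absent, so *fenZ* is not transcribed.
So FenZ is not produced.
With no repressor bound, *haxY* is transcribed.
→ *haxY* is ON.
Malonate is present, so FenT is active.
With repressor FenT bound, *jovM* is not transcribed.
→ *jovM* is OFF.
Turanose is present, so SovQ is inactive.
Tagatose is absent, so ElnC is inactive.
Required activator SovQ is absent, so *sovS* is not transcribed.
→ *sovS* is OFF.
1 of the 3 genes is transcribed.

1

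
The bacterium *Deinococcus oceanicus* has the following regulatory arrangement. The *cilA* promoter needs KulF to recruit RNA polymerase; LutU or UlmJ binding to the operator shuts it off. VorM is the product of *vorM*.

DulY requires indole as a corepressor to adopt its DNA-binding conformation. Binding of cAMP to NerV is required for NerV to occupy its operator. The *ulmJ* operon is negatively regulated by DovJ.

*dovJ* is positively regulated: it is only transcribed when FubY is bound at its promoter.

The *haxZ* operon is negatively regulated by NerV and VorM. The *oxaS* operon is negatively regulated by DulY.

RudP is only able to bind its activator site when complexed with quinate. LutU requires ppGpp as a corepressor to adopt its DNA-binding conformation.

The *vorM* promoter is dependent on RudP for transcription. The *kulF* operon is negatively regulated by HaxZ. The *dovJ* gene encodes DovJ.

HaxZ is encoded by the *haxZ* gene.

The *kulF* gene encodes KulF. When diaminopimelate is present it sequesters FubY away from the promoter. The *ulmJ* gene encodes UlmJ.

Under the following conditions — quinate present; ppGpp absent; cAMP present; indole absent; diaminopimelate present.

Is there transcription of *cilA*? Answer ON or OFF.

OFF

ppGpp is absent, so LutU is inactive.
cAMP is present, so NerV is active.
Quinate is present, so RudP is active.
No repressor is bound and RudP is active, so *vorM* is transcribed.
So VorM is produced and active.
With repressor NerV bound, *haxZ* is not transcribed.
So HaxZ is not produced.
With no repressor bound, *kulF* is transcribed.
So KulF is produced and active.
Diaminopimelate is present, so FubY is inactive.
Required activator FubY is absent, so *dovJ* is not transcribed.
So DovJ is not produced.
With no repressor bound, *ulmJ* is transcribed.
So UlmJ is produced and active.
With repressor UlmJ bound, *cilA* is not transcribed.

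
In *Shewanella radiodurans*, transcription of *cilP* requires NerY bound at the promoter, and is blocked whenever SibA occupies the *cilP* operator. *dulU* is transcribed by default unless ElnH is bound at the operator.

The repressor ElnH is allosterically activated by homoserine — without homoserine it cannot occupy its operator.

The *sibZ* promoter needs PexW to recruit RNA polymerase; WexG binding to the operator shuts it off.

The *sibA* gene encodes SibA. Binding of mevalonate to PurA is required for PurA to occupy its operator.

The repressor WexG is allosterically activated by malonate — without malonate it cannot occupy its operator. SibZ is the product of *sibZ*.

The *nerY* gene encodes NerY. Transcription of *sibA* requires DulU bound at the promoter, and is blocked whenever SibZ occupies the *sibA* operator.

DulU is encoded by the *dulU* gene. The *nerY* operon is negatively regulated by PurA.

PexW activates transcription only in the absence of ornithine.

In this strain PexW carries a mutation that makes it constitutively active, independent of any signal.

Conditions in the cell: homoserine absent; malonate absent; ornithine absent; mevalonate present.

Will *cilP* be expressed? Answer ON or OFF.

OFF

Mevalonate is present, so PurA is active.
With repressor PurA bound, *nerY* is not transcribed.
So NerY is not produced.
Homoserine is absent, so ElnH is inactive.
With no repressor bound, *dulU* is transcribed.
So DulU is produced and active.
Malonate is absent, so WexG is inactive.
PexW is constitutively active in this strain.
No repressor is bound and PexW is active, so *sibZ* is transcribed.
So SibZ is produced and active.
With repressor SibZ bound, *sibA* is not transcribed.
So SibA is not produced.
Required activator NerY is absent, so *cilP* is not transcribed.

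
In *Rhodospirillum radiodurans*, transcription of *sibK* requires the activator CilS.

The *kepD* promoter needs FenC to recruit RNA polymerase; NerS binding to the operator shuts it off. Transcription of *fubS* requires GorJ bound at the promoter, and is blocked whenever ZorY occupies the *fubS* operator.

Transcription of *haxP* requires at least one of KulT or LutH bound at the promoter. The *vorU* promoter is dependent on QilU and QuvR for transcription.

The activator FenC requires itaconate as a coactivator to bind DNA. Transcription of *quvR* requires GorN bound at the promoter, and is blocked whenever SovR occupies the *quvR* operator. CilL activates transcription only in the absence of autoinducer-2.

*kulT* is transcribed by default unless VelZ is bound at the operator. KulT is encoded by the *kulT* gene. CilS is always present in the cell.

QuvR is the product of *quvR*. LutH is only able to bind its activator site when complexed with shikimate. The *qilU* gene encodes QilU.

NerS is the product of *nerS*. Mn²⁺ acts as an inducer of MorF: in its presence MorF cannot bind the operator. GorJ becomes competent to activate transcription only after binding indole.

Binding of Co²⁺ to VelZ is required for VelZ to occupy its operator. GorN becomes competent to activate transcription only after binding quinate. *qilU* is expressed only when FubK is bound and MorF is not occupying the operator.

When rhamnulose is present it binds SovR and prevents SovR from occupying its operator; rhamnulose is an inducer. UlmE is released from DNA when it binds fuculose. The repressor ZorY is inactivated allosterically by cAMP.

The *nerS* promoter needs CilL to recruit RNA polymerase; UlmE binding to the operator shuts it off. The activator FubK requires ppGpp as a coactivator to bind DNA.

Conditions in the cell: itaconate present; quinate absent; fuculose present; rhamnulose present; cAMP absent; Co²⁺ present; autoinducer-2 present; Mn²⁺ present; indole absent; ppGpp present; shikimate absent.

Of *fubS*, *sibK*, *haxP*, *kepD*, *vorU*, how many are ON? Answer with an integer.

Indole is absent, so GorJ is inactive.
cAMP is absent, so ZorY is active.
With repressor ZorY bound, *fubS* is not transcribed.
→ *fubS* is OFF.
CilS is produced constitutively and is active.
No repressor is bound and CilS is active, so *sibK* is transcribed.
→ *sibK* is ON.
Co²⁺ is present, so VelZ is active.
With repressor VelZ bound, *kulT* is not transcribed.
So KulT is not produced.
Shikimate is absent, so LutH is inactive.
No activator is available at the *haxP* promoter, so *haxP* is not transcribed.
→ *haxP* is OFF.
Autoinducer-2 is present, so CilL is inactive.
Fuculose is present, so UlmE is inactive.
Required activator CilL is absent, so *nerS* is not transcribed.
So NerS is not produced.
Itaconate is present, so FenC is active.
No repressor is bound and FenC is active, so *kepD* is transcribed.
→ *kepD* is ON.
ppGpp is present, so FubK is active.
Mn²⁺ is present, so MorF is inactive.
No repressor is bound and FubK is active, so *qilU* is transcribed.
So QilU is produced and active.
Rhamnulose is present, so SovR is inactive.
Quinate is absent, so GorN is inactive.
Required activator GorN is absent, so *quvR* is not transcribed.
So QuvR is not produced.
Required activator QuvR is absent, so *vorU* is not transcribed.
→ *vorU* is OFF.
2 of the 5 genes are transcribed.

2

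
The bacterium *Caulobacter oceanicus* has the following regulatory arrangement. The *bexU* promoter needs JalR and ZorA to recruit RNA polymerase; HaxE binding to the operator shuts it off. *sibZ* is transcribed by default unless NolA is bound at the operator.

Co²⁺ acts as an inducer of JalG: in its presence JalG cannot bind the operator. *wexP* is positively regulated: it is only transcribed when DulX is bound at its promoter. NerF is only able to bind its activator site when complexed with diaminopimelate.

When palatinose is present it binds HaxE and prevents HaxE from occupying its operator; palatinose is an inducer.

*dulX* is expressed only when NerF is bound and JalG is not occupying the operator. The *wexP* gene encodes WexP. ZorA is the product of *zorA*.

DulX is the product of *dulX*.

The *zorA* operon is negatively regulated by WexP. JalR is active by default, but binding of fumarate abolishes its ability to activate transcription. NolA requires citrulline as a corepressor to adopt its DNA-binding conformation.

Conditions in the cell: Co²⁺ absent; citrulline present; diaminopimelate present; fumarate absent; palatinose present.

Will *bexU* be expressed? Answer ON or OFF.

Palatinose is present, so HaxE is inactive.
Fumarate is absent, so JalR is active.
Diaminopimelate is present, so NerF is active.
Co²⁺ is absent, so JalG is active.
With repressor JalG bound, *dulX* is not transcribed.
So DulX is not produced.
Required activator DulX is absent, so *wexP* is not transcribed.
So WexP is not produced.
With no repressor bound, *zorA* is transcribed.
So ZorA is produced and active.
No repressor is bound and JalR and ZorA are active, so *bexU* is transcribed.

ON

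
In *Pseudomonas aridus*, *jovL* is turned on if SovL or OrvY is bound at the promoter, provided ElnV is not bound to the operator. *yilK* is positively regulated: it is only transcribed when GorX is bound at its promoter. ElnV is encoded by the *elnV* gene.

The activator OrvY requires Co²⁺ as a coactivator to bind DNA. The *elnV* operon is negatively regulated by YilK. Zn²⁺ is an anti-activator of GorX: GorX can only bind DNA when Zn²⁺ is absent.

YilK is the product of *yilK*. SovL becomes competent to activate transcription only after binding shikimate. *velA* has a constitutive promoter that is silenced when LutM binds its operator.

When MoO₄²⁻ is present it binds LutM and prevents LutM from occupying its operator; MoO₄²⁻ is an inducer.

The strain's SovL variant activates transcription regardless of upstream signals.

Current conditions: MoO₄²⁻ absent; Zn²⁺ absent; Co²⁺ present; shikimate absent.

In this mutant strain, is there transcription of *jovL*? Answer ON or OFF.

ON

SovL is constitutively active in this strain.
Co²⁺ is present, so OrvY is active.
Zn²⁺ is absent, so GorX is active.
No repressor is bound and GorX is active, so *yilK* is transcribed.
So YilK is produced and active.
With repressor YilK bound, *elnV* is not transcribed.
So ElnV is not produced.
Activator SovL is present, so *jovL* is transcribed.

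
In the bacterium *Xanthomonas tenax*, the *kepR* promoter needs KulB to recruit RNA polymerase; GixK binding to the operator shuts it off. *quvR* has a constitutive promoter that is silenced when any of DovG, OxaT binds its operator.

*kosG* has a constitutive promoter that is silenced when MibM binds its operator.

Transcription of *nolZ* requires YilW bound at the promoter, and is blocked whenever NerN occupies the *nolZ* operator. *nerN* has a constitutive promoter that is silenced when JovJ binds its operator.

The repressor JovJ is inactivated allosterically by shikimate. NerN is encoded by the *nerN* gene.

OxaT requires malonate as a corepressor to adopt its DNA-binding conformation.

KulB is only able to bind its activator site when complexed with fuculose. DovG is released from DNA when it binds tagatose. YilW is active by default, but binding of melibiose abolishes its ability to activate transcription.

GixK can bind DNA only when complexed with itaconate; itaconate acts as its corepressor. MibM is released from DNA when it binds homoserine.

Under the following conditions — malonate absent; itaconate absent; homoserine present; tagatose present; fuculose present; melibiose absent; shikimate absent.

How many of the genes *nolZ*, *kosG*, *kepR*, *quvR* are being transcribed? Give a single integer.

4

Shikimate is absent, so JovJ is active.
With repressor JovJ bound, *nerN* is not transcribed.
So NerN is not produced.
Melibiose is absent, so YilW is active.
No repressor is bound and YilW is active, so *nolZ* is transcribed.
→ *nolZ* is ON.
Homoserine is present, so MibM is inactive.
With no repressor bound, *kosG* is transcribed.
→ *kosG* is ON.
Itaconate is absent, so GixK is inactive.
Fuculose is present, so KulB is active.
No repressor is bound and KulB is active, so *kepR* is transcribed.
→ *kepR* is ON.
Tagatose is present, so DovG is inactive.
Malonate is absent, so OxaT is inactive.
With no repressor bound, *quvR* is transcribed.
→ *quvR* is ON.
4 of the 4 genes are transcribed.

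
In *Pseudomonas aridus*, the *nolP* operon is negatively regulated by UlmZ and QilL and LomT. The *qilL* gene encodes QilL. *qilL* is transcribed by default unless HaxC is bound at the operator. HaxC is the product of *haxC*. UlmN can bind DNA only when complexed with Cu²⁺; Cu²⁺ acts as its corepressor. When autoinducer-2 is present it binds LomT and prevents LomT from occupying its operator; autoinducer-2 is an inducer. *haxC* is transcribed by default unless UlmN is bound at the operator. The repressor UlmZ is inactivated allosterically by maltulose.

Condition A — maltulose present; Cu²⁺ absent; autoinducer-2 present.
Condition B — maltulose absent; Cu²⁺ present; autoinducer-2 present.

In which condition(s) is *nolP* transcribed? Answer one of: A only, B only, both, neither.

A only

Condition A:
Maltulose is present, so UlmZ is inactive.
Cu²⁺ is absent, so UlmN is inactive.
With no repressor bound, *haxC* is transcribed.
So HaxC is produced and active.
With repressor HaxC bound, *qilL* is not transcribed.
So QilL is not produced.
Autoinducer-2 is present, so LomT is inactive.
With no repressor bound, *nolP* is transcribed.
→ *nolP* is ON in A.
Condition B:
Maltulose is absent, so UlmZ is active.
Cu²⁺ is present, so UlmN is active.
With repressor UlmN bound, *haxC* is not transcribed.
So HaxC is not produced.
With no repressor bound, *qilL* is transcribed.
So QilL is produced and active.
Autoinducer-2 is present, so LomT is inactive.
With repressor UlmZ bound, *nolP* is not transcribed.
→ *nolP* is OFF in B.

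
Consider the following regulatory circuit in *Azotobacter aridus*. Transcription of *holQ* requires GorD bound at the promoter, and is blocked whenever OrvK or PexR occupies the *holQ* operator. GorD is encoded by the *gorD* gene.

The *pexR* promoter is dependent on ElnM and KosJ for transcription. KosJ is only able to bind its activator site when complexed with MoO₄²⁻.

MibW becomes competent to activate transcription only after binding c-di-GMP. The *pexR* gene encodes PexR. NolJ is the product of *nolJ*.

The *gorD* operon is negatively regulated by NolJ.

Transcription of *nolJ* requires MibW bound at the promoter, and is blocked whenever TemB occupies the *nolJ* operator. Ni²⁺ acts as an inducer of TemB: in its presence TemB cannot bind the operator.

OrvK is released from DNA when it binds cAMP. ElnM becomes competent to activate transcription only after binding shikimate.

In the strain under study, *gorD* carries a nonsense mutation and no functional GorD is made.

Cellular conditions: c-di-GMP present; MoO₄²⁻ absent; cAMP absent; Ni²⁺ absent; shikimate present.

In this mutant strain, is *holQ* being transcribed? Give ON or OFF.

OFF

cAMP is absent, so OrvK is active.
GorD is non-functional in this strain, so it has no effect.
Shikimate is present, so ElnM is active.
MoO₄²⁻ is absent, so KosJ is inactive.
Required activator KosJ is absent, so *pexR* is not transcribed.
So PexR is not produced.
With repressor OrvK bound, *holQ* is not transcribed.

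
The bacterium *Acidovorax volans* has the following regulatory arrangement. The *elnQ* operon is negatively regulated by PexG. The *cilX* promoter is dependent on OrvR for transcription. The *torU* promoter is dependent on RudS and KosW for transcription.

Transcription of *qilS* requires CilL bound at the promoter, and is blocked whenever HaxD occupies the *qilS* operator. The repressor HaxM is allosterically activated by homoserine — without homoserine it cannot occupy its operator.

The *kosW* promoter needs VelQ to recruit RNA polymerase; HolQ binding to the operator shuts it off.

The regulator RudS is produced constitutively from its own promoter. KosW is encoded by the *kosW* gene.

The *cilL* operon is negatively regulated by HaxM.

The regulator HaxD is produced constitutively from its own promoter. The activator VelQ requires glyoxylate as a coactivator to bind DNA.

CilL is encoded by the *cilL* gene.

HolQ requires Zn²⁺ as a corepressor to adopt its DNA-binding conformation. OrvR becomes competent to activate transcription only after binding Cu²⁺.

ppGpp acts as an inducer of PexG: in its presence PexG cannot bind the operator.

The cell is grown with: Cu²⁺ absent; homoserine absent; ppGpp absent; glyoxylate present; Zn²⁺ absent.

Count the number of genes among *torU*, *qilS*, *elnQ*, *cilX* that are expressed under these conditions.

1

RudS is produced constitutively and is active.
Zn²⁺ is absent, so HolQ is inactive.
Glyoxylate is present, so VelQ is active.
No repressor is bound and VelQ is active, so *kosW* is transcribed.
So KosW is produced and active.
No repressor is bound and RudS and KosW are active, so *torU* is transcribed.
→ *torU* is ON.
HaxD is produced constitutively and is active.
Homoserine is absent, so HaxM is inactive.
With no repressor bound, *cilL* is transcribed.
So CilL is produced and active.
With repressor HaxD bound, *qilS* is not transcribed.
→ *qilS* is OFF.
ppGpp is absent, so PexG is active.
With repressor PexG bound, *elnQ* is not transcribed.
→ *elnQ* is OFF.
Cu²⁺ is absent, so OrvR is inactive.
Required activator OrvR is absent, so *cilX* is not transcribed.
→ *cilX* is OFF.
1 of the 4 genes is transcribed.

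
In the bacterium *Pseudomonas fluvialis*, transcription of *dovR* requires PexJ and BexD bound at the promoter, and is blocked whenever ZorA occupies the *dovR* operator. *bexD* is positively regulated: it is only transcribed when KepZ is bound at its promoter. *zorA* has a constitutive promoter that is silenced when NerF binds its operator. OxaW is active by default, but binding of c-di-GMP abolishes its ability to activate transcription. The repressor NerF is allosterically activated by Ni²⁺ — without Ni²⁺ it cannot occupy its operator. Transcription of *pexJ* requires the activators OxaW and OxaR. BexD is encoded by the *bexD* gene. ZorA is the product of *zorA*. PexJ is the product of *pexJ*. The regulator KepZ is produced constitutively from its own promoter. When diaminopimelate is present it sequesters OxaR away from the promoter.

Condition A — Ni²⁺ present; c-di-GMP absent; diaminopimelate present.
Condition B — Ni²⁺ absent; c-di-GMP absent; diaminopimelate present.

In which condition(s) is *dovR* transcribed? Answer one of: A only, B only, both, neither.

Condition A:
Ni²⁺ is present, so NerF is active.
With repressor NerF bound, *zorA* is not transcribed.
So ZorA is not produced.
c-di-GMP is absent, so OxaW is active.
Diaminopimelate is present, so OxaR is inactive.
Required activator OxaR is absent, so *pexJ* is not transcribed.
So PexJ is not produced.
KepZ is produced constitutively and is active.
No repressor is bound and KepZ is active, so *bexD* is transcribed.
So BexD is produced and active.
Required activator PexJ is absent, so *dovR* is not transcribed.
→ *dovR* is OFF in A.
Condition B:
Ni²⁺ is absent, so NerF is inactive.
With no repressor bound, *zorA* is transcribed.
So ZorA is produced and active.
c-di-GMP is absent, so OxaW is active.
Diaminopimelate is present, so OxaR is inactive.
Required activator OxaR is absent, so *pexJ* is not transcribed.
So PexJ is not produced.
KepZ is produced constitutively and is active.
No repressor is bound and KepZ is active, so *bexD* is transcribed.
So BexD is produced and active.
With repressor ZorA bound, *dovR* is not transcribed.
→ *dovR* is OFF in B.

neither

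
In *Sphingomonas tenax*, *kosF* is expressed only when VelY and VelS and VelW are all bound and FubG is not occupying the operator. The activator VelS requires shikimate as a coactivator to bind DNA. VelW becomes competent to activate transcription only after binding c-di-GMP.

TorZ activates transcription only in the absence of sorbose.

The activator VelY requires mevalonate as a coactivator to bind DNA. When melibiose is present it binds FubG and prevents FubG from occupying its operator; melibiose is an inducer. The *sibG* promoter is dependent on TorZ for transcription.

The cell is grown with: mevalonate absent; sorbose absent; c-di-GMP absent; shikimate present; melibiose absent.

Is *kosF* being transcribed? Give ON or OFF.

OFF

Mevalonate is absent, so VelY is inactive.
Shikimate is present, so VelS is active.
c-di-GMP is absent, so VelW is inactive.
Melibiose is absent, so FubG is active.
With repressor FubG bound, *kosF* is not transcribed.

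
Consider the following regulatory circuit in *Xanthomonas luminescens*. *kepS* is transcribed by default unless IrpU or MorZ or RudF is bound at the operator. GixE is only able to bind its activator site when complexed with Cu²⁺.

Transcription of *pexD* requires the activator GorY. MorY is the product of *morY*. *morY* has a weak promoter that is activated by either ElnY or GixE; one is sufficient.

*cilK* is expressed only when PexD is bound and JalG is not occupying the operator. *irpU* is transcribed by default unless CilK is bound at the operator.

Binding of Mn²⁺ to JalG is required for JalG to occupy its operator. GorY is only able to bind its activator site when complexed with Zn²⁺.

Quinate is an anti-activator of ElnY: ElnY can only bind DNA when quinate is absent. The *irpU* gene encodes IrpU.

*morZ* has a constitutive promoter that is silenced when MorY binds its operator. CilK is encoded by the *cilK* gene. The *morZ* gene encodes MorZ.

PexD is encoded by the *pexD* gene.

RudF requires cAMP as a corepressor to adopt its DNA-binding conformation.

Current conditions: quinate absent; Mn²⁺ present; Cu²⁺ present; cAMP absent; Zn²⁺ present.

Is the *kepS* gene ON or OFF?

Mn²⁺ is present, so JalG is active.
Zn²⁺ is present, so GorY is active.
No repressor is bound and GorY is active, so *pexD* is transcribed.
So PexD is produced and active.
With repressor JalG bound, *cilK* is not transcribed.
So CilK is not produced.
With no repressor bound, *irpU* is transcribed.
So IrpU is produced and active.
Quinate is absent, so ElnY is active.
Cu²⁺ is present, so GixE is active.
Activator ElnY is present, so *morY* is transcribed.
So MorY is produced and active.
With repressor MorY bound, *morZ* is not transcribed.
So MorZ is not produced.
cAMP is absent, so RudF is inactive.
With repressor IrpU bound, *kepS* is not transcribed.

OFF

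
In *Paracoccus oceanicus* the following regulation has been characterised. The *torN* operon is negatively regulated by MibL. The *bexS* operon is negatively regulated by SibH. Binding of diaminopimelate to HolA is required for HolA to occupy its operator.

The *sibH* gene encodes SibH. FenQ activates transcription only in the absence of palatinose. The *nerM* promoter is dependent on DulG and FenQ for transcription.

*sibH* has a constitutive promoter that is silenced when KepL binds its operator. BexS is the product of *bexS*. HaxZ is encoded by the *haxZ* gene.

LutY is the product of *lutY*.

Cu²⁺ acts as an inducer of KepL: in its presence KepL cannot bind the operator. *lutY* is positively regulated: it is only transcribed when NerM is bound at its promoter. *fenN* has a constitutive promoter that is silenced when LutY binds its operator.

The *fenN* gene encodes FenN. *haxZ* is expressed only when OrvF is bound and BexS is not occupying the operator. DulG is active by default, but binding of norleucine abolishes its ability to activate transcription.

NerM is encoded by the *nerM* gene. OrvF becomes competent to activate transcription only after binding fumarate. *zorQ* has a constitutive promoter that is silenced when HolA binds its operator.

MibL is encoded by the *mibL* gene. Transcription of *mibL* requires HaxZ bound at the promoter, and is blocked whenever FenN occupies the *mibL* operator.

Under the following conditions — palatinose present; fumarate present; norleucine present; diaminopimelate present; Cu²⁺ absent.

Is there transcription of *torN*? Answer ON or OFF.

Norleucine is present, so DulG is inactive.
Palatinose is present, so FenQ is inactive.
Required activator DulG is absent, so *nerM* is not transcribed.
So NerM is not produced.
Required activator NerM is absent, so *lutY* is not transcribed.
So LutY is not produced.
With no repressor bound, *fenN* is transcribed.
So FenN is produced and active.
Cu²⁺ is absent, so KepL is active.
With repressor KepL bound, *sibH* is not transcribed.
So SibH is not produced.
With no repressor bound, *bexS* is transcribed.
So BexS is produced and active.
Fumarate is present, so OrvF is active.
With repressor BexS bound, *haxZ* is not transcribed.
So HaxZ is not produced.
With repressor FenN bound, *mibL* is not transcribed.
So MibL is not produced.
With no repressor bound, *torN* is transcribed.

ON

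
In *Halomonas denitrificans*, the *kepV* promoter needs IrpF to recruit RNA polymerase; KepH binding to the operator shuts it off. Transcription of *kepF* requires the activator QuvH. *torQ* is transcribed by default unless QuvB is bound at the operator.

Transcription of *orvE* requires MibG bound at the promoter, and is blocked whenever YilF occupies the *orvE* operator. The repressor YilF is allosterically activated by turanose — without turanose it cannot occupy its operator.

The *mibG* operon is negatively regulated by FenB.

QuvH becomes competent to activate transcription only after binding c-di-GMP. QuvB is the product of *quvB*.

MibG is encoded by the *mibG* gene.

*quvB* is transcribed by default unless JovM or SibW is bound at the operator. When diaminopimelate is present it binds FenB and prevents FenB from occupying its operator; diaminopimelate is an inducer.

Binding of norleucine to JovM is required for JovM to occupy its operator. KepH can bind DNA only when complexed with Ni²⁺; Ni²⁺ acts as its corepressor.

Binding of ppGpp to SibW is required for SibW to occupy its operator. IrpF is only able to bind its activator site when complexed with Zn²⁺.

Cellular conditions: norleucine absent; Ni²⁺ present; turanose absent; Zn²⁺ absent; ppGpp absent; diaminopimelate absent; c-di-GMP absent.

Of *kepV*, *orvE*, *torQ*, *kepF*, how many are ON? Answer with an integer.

0

Zn²⁺ is absent, so IrpF is inactive.
Ni²⁺ is present, so KepH is active.
With repressor KepH bound, *kepV* is not transcribed.
→ *kepV* is OFF.
Diaminopimelate is absent, so FenB is active.
With repressor FenB bound, *mibG* is not transcribed.
So MibG is not produced.
Turanose is absent, so YilF is inactive.
Required activator MibG is absent, so *orvE* is not transcribed.
→ *orvE* is OFF.
Norleucine is absent, so JovM is inactive.
ppGpp is absent, so SibW is inactive.
With no repressor bound, *quvB* is transcribed.
So QuvB is produced and active.
With repressor QuvB bound, *torQ* is not transcribed.
→ *torQ* is OFF.
c-di-GMP is absent, so QuvH is inactive.
Required activator QuvH is absent, so *kepF* is not transcribed.
→ *kepF* is OFF.
0 of the 4 genes are transcribed.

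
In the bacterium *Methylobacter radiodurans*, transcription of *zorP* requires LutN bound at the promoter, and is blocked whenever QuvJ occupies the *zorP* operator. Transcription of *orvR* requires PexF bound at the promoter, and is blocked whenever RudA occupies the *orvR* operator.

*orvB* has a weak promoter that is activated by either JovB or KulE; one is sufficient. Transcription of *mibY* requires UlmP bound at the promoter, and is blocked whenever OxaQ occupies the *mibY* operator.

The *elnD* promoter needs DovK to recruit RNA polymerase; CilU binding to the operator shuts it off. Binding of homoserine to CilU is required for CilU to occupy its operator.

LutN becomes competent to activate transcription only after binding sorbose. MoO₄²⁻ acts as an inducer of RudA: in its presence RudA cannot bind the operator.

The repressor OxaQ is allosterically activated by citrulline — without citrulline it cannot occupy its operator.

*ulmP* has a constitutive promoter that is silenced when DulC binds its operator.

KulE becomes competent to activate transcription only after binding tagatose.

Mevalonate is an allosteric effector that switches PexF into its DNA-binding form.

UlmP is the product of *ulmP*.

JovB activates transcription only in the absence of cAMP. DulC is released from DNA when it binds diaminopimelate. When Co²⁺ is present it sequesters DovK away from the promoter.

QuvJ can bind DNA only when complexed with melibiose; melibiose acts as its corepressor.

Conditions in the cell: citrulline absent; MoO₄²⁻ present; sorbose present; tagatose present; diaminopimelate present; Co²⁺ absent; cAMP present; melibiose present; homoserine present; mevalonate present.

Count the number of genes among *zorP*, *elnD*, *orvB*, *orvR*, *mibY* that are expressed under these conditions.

3

Melibiose is present, so QuvJ is active.
Sorbose is present, so LutN is active.
With repressor QuvJ bound, *zorP* is not transcribed.
→ *zorP* is OFF.
Homoserine is present, so CilU is active.
Co²⁺ is absent, so DovK is active.
With repressor CilU bound, *elnD* is not transcribed.
→ *elnD* is OFF.
cAMP is present, so JovB is inactive.
Tagatose is present, so KulE is active.
Activator KulE is present, so *orvB* is transcribed.
→ *orvB* is ON.
MoO₄²⁻ is present, so RudA is inactive.
Mevalonate is present, so PexF is active.
No repressor is bound and PexF is active, so *orvR* is transcribed.
→ *orvR* is ON.
Diaminopimelate is present, so DulC is inactive.
With no repressor bound, *ulmP* is transcribed.
So UlmP is produced and active.
Citrulline is absent, so OxaQ is inactive.
No repressor is bound and UlmP is active, so *mibY* is transcribed.
→ *mibY* is ON.
3 of the 5 genes are transcribed.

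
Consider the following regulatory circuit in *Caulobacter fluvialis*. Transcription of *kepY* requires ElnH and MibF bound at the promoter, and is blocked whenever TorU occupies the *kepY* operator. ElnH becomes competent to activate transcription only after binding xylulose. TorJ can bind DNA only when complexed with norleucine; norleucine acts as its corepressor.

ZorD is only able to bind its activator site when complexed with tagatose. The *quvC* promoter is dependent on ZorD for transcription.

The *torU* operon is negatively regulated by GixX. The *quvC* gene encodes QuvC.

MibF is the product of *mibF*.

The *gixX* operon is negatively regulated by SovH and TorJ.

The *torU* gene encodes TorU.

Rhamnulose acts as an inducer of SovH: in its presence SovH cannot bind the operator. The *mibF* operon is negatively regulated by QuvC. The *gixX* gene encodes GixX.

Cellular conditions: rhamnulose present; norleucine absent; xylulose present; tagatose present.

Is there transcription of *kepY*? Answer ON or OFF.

Rhamnulose is present, so SovH is inactive.
Norleucine is absent, so TorJ is inactive.
With no repressor bound, *gixX* is transcribed.
So GixX is produced and active.
With repressor GixX bound, *torU* is not transcribed.
So TorU is not produced.
Xylulose is present, so ElnH is active.
Tagatose is present, so ZorD is active.
No repressor is bound and ZorD is active, so *quvC* is transcribed.
So QuvC is produced and active.
With repressor QuvC bound, *mibF* is not transcribed.
So MibF is not produced.
Required activator MibF is absent, so *kepY* is not transcribed.

OFF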